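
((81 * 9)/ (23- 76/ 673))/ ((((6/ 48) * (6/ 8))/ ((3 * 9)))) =141297696/ 15403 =9173.39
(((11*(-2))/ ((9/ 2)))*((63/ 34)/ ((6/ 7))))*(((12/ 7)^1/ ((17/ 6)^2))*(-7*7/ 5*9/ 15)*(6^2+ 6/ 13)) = 772589664/ 1596725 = 483.86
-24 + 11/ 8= -22.62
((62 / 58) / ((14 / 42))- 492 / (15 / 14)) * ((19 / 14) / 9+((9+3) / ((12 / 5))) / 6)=-4099378 / 9135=-448.76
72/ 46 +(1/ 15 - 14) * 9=-14241/ 115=-123.83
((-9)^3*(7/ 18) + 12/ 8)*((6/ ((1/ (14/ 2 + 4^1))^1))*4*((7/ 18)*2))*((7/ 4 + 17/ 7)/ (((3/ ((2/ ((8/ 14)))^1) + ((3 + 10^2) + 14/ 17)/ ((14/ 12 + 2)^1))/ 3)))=-45588543/ 2113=-21575.27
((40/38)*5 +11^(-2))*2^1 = 24238/2299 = 10.54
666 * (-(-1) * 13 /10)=4329 /5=865.80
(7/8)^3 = 343/512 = 0.67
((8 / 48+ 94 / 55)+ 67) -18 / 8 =43973 / 660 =66.63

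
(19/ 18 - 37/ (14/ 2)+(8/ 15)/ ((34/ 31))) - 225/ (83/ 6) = -17786551/ 888930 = -20.01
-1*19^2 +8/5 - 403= -762.40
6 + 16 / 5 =46 / 5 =9.20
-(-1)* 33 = 33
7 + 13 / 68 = 489 / 68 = 7.19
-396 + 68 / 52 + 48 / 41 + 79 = -167640 / 533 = -314.52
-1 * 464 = -464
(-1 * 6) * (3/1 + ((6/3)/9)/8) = -109/6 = -18.17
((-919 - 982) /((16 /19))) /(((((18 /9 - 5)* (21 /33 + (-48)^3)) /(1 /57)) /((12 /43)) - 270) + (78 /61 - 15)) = -24235849 /727520470188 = -0.00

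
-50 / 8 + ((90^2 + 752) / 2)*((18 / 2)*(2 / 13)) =318347 / 52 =6122.06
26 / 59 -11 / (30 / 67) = -42703 / 1770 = -24.13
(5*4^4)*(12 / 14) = 7680 / 7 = 1097.14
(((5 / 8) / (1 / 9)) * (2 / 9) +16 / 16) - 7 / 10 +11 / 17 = 747 / 340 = 2.20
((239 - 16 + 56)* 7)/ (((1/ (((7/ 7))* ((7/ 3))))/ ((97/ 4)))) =442029/ 4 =110507.25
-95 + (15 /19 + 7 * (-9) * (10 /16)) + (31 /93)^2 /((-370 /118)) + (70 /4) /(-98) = -237033901 /1771560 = -133.80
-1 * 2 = -2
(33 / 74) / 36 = 11 / 888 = 0.01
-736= -736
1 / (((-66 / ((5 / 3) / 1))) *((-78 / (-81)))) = -0.03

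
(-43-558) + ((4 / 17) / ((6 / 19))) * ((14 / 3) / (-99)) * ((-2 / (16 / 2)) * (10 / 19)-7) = -9099553 / 15147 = -600.75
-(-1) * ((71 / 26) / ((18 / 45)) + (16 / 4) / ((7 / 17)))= 6021 / 364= 16.54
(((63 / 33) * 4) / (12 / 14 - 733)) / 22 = -294 / 620125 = -0.00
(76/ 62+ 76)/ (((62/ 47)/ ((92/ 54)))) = 287546/ 2883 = 99.74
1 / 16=0.06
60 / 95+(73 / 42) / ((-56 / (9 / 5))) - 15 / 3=-329521 / 74480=-4.42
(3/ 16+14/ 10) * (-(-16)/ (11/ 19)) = 2413/ 55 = 43.87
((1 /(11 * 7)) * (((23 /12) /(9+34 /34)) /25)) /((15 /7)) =0.00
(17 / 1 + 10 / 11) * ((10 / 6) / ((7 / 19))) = 18715 / 231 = 81.02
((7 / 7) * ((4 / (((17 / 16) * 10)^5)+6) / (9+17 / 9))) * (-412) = -49358021969988 / 217415603125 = -227.02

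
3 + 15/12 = 17/4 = 4.25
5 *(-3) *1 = -15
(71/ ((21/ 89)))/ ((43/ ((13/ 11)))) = 82147/ 9933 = 8.27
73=73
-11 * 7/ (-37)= 77/ 37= 2.08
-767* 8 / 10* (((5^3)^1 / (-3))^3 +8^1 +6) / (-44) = -1497756949 / 1485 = -1008590.54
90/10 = 9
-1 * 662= -662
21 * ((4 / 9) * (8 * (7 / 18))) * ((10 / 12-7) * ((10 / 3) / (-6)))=72520 / 729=99.48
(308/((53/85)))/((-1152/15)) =-32725/5088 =-6.43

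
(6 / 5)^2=36 / 25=1.44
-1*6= -6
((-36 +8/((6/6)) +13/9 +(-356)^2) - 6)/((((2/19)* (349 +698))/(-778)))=-8428186421/9423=-894427.08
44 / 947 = 0.05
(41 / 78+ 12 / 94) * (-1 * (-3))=2395 / 1222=1.96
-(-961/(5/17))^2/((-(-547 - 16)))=-266897569/14075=-18962.53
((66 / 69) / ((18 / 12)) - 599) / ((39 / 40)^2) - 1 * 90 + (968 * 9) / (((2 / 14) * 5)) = 6022686766 / 524745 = 11477.36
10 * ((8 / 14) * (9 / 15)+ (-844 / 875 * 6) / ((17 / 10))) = -18216 / 595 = -30.62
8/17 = 0.47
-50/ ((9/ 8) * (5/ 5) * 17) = -2.61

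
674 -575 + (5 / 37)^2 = 135556 / 1369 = 99.02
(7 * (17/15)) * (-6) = -238/5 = -47.60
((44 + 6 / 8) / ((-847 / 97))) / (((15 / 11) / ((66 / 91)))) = -2.73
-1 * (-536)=536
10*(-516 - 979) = -14950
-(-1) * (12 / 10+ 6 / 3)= 16 / 5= 3.20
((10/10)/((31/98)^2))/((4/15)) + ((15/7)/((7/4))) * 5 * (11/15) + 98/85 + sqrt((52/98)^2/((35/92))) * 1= 52 * sqrt(805)/1715 + 172587897/4002565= 43.98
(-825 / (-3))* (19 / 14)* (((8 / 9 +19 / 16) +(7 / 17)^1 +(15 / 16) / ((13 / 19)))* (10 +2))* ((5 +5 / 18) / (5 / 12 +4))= 15237223375 / 737919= 20648.91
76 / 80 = 19 / 20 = 0.95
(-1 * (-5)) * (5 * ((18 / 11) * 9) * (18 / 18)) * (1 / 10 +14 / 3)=1755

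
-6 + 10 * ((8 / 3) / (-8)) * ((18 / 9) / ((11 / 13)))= -458 / 33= -13.88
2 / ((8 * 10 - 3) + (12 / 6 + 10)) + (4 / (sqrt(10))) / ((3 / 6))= 2 / 89 + 4 * sqrt(10) / 5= 2.55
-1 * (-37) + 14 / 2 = 44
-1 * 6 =-6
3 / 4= 0.75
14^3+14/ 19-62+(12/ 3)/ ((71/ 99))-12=3610348/ 1349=2676.31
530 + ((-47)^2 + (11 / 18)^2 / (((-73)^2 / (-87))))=1576378639 / 575532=2738.99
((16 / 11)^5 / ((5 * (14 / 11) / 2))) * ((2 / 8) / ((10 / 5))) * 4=524288 / 512435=1.02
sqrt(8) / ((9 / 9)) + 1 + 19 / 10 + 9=2 * sqrt(2) + 119 / 10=14.73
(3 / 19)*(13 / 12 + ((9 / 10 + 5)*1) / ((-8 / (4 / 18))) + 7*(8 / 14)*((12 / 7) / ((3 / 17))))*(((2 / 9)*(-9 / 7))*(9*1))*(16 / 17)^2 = -19245504 / 1345295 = -14.31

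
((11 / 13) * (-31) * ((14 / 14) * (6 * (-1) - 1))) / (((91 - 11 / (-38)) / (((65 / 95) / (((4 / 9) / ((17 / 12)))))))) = 121737 / 27752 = 4.39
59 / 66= 0.89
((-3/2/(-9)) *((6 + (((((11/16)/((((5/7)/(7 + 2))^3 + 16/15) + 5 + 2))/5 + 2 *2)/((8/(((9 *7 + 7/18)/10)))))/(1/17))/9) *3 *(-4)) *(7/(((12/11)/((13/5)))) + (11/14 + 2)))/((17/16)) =-12083887739727401/27449660246400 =-440.22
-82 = -82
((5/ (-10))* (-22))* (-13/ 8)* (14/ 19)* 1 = -13.17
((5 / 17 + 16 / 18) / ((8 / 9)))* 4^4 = 5792 / 17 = 340.71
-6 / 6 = -1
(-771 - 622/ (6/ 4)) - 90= -3827/ 3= -1275.67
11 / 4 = 2.75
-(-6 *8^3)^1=3072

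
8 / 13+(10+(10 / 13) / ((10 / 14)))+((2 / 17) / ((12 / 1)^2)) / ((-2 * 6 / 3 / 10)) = 372031 / 31824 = 11.69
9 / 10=0.90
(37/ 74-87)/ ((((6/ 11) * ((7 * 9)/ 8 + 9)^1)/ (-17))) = 64702/ 405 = 159.76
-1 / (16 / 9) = -9 / 16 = -0.56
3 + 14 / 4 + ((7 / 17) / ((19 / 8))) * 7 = 4983 / 646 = 7.71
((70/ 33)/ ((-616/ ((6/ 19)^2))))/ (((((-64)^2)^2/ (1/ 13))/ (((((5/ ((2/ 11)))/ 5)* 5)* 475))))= -1875/ 91167391744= -0.00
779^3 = 472729139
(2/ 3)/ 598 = 1/ 897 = 0.00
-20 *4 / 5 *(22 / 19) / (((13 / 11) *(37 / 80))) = -309760 / 9139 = -33.89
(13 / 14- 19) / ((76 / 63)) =-2277 / 152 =-14.98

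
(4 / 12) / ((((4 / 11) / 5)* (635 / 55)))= 605 / 1524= 0.40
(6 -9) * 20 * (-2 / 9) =40 / 3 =13.33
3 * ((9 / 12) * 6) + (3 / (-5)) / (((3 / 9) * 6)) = 66 / 5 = 13.20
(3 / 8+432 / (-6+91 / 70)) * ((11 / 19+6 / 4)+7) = -11874555 / 14288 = -831.09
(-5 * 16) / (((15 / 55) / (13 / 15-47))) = 121792 / 9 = 13532.44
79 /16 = 4.94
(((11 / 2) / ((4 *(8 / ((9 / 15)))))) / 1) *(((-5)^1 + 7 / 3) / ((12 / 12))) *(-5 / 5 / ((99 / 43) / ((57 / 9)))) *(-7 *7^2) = -280231 / 1080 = -259.47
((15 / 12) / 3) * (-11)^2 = 605 / 12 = 50.42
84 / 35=12 / 5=2.40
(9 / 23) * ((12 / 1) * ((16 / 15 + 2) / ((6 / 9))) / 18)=6 / 5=1.20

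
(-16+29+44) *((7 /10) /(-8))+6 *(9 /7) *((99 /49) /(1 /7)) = 104.11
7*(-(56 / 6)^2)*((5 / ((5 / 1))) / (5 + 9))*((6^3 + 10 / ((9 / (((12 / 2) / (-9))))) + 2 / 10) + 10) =-11931304 / 1215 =-9820.00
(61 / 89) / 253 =61 / 22517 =0.00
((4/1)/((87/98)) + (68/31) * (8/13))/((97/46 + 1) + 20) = 9443984/37269843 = 0.25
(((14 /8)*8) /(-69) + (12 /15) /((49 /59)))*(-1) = -12854 /16905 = -0.76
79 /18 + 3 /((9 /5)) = 109 /18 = 6.06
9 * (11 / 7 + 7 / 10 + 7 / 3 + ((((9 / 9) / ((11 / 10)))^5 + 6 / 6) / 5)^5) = 196599517810161741359250407456001 / 4740183850232412839330073481250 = 41.48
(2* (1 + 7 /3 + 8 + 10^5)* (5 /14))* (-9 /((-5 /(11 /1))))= 1414446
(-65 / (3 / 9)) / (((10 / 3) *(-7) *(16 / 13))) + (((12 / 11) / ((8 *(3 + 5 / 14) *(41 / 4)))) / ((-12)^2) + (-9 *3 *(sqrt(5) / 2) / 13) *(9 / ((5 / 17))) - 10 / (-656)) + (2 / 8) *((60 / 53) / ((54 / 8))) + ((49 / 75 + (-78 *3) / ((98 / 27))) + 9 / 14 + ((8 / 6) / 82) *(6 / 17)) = -4131 *sqrt(5) / 130 - 379481866349213 / 6737949741600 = -127.38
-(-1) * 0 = 0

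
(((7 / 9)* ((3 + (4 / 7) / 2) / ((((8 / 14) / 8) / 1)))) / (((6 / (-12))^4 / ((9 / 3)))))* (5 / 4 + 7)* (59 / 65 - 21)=-18503408 / 65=-284667.82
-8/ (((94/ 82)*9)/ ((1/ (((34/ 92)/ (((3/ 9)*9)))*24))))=-1886/ 7191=-0.26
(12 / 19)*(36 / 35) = 432 / 665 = 0.65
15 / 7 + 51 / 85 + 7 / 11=3.38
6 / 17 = 0.35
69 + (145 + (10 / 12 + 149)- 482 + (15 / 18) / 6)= -4249 / 36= -118.03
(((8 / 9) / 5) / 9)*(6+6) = 32 / 135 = 0.24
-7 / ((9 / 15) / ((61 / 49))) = -305 / 21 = -14.52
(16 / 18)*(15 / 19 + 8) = 1336 / 171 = 7.81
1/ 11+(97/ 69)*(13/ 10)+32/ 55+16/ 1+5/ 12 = 287159/ 15180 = 18.92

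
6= 6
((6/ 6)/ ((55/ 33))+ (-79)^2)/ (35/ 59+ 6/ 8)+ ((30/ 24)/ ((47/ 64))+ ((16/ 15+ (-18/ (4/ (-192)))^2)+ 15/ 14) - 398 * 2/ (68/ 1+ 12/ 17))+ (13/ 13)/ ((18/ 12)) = 343121280332513/ 456803340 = 751135.66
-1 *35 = -35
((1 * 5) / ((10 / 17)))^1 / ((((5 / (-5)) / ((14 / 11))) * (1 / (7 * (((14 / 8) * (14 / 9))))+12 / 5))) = -204085 / 46266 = -4.41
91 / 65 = 7 / 5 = 1.40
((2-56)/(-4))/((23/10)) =135/23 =5.87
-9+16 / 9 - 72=-713 / 9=-79.22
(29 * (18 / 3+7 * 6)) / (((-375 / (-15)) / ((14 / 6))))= 3248 / 25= 129.92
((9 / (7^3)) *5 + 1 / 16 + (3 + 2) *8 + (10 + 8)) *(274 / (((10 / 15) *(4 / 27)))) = 3544015599 / 21952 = 161443.86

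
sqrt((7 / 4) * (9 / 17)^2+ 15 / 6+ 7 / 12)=sqrt(37182) / 102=1.89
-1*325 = -325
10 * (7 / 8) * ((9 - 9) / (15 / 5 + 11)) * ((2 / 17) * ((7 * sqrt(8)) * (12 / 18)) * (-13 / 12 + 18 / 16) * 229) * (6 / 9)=0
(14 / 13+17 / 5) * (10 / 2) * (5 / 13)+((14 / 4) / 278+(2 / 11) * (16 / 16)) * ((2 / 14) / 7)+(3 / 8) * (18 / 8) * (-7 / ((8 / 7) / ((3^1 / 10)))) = 228940258159 / 32413821440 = 7.06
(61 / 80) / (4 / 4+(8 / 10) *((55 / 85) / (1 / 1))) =1037 / 2064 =0.50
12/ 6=2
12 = 12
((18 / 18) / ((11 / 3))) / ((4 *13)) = 3 / 572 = 0.01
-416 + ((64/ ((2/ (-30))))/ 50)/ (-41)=-415.53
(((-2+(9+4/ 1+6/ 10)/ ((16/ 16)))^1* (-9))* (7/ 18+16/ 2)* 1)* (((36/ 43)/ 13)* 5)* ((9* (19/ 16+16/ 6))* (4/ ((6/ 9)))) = -65619315/ 1118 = -58693.48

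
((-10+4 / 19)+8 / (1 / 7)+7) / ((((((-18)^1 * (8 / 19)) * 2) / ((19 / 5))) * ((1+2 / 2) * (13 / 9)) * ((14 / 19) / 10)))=-364971 / 5824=-62.67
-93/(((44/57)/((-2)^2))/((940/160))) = -249147/88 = -2831.22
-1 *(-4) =4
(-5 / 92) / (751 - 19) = -0.00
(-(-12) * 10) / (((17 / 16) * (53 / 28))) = 53760 / 901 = 59.67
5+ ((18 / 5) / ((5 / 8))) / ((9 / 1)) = 141 / 25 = 5.64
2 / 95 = 0.02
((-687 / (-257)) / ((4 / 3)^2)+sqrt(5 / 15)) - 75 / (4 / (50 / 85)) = -665889 / 69904+sqrt(3) / 3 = -8.95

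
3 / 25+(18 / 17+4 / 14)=4357 / 2975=1.46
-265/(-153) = 1.73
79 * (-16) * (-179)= 226256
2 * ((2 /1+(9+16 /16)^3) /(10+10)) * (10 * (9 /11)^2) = 81162 /121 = 670.76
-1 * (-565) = 565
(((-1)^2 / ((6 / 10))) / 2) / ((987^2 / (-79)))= -395 / 5845014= -0.00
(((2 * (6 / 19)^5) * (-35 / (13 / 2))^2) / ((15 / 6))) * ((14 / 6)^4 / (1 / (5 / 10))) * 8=3614177280 / 418460731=8.64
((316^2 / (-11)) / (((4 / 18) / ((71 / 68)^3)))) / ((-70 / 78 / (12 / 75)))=784036615401 / 94575250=8290.08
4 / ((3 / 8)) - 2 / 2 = 9.67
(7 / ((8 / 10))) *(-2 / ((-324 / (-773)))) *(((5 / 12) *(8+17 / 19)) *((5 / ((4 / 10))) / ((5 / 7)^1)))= -800151625 / 295488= -2707.90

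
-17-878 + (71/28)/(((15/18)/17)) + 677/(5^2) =-285667/350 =-816.19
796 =796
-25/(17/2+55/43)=-2150/841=-2.56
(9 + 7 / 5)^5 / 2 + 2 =190108266 / 3125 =60834.65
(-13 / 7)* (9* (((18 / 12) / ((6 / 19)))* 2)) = -2223 / 14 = -158.79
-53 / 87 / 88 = -53 / 7656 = -0.01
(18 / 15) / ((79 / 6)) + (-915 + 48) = -342429 / 395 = -866.91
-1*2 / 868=-1 / 434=-0.00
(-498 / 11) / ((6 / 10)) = -830 / 11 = -75.45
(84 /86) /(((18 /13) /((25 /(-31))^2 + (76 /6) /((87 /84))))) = 9.09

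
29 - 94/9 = 167/9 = 18.56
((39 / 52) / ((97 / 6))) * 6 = 27 / 97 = 0.28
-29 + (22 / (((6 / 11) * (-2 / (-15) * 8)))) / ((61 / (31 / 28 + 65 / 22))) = -723707 / 27328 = -26.48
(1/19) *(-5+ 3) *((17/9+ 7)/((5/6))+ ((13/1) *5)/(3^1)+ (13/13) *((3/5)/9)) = -324/95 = -3.41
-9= -9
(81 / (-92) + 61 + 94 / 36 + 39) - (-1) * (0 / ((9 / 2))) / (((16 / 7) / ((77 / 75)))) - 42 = 49457 / 828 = 59.73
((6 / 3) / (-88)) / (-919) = 1 / 40436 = 0.00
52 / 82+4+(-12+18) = 10.63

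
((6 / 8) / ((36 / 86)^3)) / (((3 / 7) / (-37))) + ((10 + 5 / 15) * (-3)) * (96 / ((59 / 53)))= -4894425251 / 1376352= -3556.09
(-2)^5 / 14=-16 / 7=-2.29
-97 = -97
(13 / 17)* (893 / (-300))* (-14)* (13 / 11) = 1056419 / 28050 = 37.66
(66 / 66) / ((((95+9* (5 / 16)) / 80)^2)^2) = 4294967296 / 9597924961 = 0.45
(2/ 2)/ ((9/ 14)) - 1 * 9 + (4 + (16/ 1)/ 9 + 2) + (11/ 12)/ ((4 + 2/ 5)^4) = 28603/ 85184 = 0.34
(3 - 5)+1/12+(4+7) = 109/12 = 9.08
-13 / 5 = -2.60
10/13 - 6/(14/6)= -164/91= -1.80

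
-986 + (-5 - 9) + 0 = -1000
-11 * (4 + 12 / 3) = -88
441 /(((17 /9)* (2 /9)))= 35721 /34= 1050.62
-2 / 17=-0.12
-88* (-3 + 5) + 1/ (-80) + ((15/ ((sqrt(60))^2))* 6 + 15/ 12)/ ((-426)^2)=-319420417/ 1814760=-176.01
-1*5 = -5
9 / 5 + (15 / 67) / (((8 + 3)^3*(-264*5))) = 70628179 / 39237880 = 1.80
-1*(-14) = 14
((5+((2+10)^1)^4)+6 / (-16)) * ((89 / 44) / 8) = 14767325 / 2816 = 5244.08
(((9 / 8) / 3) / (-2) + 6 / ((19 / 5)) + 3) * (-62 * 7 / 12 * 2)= -96565 / 304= -317.65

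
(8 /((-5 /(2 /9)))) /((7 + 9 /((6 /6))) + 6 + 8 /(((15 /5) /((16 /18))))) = -24 /1645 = -0.01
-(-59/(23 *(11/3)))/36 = 59/3036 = 0.02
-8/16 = -1/2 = -0.50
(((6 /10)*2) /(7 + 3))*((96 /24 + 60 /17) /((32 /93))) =1116 /425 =2.63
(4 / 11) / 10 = 2 / 55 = 0.04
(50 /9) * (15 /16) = 125 /24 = 5.21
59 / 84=0.70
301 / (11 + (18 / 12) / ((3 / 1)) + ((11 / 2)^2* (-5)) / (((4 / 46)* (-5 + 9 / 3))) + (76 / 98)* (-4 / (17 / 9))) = 4011728 / 11722579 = 0.34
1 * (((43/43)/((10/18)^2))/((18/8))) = 36/25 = 1.44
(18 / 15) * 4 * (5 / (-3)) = -8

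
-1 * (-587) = 587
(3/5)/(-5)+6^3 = 5397/25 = 215.88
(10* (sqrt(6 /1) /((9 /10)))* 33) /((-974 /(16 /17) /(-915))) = 2684000* sqrt(6) /8279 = 794.11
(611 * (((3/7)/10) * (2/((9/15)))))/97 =611/679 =0.90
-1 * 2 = -2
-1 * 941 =-941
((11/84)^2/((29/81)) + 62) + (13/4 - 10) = 1257253/22736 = 55.30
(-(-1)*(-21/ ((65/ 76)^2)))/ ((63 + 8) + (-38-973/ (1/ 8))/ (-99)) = -12008304/ 62745475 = -0.19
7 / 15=0.47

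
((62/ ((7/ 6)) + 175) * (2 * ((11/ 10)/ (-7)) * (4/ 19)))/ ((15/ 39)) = -913484/ 23275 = -39.25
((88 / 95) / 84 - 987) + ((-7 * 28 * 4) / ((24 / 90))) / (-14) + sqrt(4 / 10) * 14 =-1550093 / 1995 + 14 * sqrt(10) / 5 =-768.13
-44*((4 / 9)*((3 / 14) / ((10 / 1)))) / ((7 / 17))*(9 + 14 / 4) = -1870 / 147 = -12.72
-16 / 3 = -5.33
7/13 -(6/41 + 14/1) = -7253/533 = -13.61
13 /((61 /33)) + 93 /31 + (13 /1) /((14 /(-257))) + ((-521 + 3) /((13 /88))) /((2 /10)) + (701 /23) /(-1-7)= -18144608479 /1021384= -17764.73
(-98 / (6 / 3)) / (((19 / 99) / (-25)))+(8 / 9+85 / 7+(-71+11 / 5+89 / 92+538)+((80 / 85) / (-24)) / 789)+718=2074521019871 / 273535780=7584.09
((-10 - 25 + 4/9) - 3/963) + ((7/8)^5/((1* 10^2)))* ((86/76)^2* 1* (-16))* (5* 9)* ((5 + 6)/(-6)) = -2949204986003/113915658240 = -25.89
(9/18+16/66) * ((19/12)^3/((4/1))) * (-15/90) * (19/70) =-912247/27371520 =-0.03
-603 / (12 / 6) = -301.50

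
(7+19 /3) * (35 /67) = 1400 /201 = 6.97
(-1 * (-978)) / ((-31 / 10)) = -315.48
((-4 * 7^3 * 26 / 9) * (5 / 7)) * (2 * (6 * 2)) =-203840 / 3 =-67946.67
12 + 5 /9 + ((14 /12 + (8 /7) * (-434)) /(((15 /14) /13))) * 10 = -60027.22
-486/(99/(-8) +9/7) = 1008/23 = 43.83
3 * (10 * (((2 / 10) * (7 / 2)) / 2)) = 21 / 2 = 10.50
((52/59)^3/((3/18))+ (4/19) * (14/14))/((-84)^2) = 4212707/6883482564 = 0.00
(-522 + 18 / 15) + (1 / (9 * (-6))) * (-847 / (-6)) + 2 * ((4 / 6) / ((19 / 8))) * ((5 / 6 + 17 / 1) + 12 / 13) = -10801343 / 21060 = -512.88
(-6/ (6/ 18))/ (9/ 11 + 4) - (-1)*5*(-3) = -993/ 53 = -18.74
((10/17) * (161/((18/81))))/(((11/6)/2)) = 86940/187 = 464.92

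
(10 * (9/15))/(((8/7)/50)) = 525/2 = 262.50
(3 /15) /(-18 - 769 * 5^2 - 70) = -1 /96565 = -0.00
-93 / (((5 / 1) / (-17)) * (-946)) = -1581 / 4730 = -0.33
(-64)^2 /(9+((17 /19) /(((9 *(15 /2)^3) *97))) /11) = 2522285568000 /5542131511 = 455.11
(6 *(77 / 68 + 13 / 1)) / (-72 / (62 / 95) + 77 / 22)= -89373 / 112591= -0.79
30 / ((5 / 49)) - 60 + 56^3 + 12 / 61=10726862 / 61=175850.20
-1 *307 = -307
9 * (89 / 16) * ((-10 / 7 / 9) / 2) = -445 / 112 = -3.97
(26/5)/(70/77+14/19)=2717/860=3.16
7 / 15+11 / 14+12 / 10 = 103 / 42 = 2.45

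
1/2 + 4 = 9/2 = 4.50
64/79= 0.81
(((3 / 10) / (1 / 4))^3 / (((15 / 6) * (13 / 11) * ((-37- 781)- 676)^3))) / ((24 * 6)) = -11 / 9031375665000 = -0.00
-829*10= -8290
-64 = -64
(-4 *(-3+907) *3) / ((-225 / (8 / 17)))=28928 / 1275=22.69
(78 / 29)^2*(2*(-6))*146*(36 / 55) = -383730048 / 46255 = -8295.97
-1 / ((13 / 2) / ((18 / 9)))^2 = -16 / 169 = -0.09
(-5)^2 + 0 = 25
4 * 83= 332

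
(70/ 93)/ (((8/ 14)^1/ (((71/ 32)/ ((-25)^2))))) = 3479/ 744000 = 0.00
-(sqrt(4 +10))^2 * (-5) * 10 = 700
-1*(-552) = 552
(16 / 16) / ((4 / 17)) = 17 / 4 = 4.25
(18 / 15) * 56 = 336 / 5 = 67.20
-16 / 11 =-1.45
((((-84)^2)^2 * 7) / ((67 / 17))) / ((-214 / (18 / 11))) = -53322022656 / 78859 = -676169.15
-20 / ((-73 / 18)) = 360 / 73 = 4.93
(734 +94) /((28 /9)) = 1863 /7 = 266.14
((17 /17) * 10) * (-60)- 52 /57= -34252 /57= -600.91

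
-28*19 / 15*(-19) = 10108 / 15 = 673.87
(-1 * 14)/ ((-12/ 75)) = 175/ 2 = 87.50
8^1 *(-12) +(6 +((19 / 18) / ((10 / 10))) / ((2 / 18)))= -161 / 2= -80.50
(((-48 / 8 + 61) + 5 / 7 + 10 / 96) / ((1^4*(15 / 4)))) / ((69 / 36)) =3751 / 483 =7.77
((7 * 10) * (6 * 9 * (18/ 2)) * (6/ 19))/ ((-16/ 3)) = -76545/ 38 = -2014.34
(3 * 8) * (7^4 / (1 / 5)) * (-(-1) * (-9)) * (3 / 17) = -7779240 / 17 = -457602.35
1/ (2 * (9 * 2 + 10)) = 1/ 56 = 0.02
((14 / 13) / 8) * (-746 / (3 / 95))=-248045 / 78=-3180.06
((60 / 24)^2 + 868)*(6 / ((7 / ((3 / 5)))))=449.61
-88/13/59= -88/767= -0.11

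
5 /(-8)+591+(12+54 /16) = 2423 /4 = 605.75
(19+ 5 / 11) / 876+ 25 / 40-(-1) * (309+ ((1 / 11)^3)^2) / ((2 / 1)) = 481542007723 / 3103774872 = 155.15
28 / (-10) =-14 / 5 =-2.80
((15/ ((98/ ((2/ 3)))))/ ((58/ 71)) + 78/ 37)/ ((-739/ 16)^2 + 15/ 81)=811506816/ 775329201619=0.00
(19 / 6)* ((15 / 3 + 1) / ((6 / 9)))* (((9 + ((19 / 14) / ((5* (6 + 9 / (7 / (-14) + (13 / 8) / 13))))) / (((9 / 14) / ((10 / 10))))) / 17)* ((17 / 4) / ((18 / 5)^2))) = 690745 / 139968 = 4.94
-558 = -558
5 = 5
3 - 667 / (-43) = 796 / 43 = 18.51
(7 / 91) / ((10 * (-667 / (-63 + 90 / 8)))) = 9 / 15080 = 0.00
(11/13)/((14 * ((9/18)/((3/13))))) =33/1183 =0.03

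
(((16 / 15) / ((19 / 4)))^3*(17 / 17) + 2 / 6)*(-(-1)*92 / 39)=734023748 / 902815875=0.81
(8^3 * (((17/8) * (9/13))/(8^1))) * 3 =3672/13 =282.46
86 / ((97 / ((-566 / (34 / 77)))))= -1874026 / 1649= -1136.46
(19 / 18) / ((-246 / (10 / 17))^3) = -2375 / 164563912278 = -0.00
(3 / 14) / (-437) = -3 / 6118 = -0.00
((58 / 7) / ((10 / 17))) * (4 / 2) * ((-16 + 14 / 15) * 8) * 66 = -39219136 / 175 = -224109.35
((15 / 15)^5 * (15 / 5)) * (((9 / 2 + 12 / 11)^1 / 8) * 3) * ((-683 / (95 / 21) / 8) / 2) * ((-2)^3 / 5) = 15877701 / 167200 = 94.96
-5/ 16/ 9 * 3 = -5/ 48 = -0.10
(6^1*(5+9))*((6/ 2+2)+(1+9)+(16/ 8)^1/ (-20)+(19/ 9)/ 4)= 19439/ 15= 1295.93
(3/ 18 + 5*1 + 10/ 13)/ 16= 463/ 1248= 0.37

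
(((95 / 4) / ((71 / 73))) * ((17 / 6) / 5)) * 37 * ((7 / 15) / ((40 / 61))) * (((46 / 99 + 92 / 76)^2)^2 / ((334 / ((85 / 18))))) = 32858211041160603604303 / 809974580592126723840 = 40.57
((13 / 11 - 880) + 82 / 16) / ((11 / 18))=-1429.68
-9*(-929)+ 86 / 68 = 284317 / 34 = 8362.26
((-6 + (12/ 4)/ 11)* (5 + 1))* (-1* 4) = 1512/ 11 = 137.45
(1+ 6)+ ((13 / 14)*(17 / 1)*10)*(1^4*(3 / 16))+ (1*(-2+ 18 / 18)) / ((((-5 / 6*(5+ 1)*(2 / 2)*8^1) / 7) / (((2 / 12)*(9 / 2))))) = 41137 / 1120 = 36.73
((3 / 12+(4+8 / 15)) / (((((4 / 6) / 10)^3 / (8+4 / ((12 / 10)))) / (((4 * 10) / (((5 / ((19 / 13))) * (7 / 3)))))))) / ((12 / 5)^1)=4966125 / 13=382009.62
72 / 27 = 8 / 3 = 2.67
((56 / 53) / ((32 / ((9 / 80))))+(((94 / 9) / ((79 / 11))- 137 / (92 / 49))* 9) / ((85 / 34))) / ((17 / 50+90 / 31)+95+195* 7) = -1229686264195 / 6989224580064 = -0.18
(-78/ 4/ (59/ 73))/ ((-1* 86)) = 2847/ 10148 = 0.28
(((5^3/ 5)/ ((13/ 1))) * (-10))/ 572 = -125/ 3718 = -0.03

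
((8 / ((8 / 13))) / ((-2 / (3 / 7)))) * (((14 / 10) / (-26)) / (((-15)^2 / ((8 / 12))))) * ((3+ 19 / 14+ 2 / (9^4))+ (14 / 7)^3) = 0.01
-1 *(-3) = 3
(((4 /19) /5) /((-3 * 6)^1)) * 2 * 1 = -4 /855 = -0.00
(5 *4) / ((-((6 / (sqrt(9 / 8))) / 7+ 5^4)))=-0.03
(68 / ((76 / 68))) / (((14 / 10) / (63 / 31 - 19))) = -3040280 / 4123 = -737.40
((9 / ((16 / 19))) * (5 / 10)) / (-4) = -171 / 128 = -1.34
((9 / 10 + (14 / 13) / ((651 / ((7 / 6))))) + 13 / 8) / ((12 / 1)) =366607 / 1740960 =0.21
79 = 79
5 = 5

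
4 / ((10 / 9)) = 18 / 5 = 3.60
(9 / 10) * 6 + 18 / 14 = 234 / 35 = 6.69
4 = 4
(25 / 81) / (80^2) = 1 / 20736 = 0.00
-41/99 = -0.41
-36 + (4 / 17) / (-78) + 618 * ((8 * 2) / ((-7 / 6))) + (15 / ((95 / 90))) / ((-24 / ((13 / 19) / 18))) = -114080789617 / 13403208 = -8511.45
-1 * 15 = -15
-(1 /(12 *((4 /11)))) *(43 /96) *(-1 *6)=473 /768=0.62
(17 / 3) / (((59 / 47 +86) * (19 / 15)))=3995 / 77919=0.05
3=3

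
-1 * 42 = -42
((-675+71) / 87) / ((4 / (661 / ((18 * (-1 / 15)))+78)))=428387 / 522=820.66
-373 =-373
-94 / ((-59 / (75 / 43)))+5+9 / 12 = 86551 / 10148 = 8.53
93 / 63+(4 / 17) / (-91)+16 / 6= 915 / 221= 4.14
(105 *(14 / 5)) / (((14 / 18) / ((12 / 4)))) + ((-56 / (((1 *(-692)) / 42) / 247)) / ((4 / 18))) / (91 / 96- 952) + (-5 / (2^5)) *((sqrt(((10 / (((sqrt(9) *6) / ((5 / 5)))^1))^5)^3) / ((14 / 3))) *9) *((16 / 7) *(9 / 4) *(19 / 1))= 2549838690 / 2256439- 7421875 *sqrt(5) / 46294416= 1129.67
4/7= 0.57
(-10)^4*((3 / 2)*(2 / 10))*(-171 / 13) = -513000 / 13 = -39461.54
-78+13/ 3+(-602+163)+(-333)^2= 331129/ 3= 110376.33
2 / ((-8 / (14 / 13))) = -0.27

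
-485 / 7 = -69.29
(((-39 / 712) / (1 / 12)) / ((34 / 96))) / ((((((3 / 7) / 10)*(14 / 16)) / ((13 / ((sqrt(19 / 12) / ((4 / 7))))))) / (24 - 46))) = 171325440*sqrt(57) / 201229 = 6427.89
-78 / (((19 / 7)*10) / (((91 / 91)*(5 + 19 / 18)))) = -9919 / 570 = -17.40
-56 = -56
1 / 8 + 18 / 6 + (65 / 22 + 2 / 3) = 1781 / 264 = 6.75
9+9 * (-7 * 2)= -117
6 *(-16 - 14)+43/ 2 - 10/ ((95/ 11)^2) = -572669/ 3610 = -158.63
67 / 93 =0.72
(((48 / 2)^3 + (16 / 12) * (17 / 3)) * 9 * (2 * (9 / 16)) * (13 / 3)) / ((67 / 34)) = 20633223 / 67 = 307958.55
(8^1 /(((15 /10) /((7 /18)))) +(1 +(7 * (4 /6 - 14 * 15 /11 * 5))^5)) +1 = -5032965136194358190486 /39135393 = -128603924743884.86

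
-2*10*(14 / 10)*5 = -140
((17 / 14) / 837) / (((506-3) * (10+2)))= 17 / 70729848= 0.00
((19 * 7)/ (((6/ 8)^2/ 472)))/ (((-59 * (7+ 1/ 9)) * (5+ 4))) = -266/ 9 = -29.56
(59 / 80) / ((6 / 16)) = 59 / 30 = 1.97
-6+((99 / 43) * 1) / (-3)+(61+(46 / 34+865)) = 672948 / 731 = 920.59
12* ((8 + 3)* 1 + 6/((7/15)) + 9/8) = 4197/14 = 299.79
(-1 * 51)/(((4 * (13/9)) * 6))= -153/104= -1.47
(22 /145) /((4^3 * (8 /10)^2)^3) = 34375 /15569256448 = 0.00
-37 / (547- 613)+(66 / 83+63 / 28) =39505 / 10956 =3.61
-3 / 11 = -0.27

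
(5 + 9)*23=322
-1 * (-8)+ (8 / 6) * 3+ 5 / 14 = 173 / 14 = 12.36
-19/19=-1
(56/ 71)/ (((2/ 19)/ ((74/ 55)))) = 39368/ 3905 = 10.08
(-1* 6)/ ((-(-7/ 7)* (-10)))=3/ 5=0.60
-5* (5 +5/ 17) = -450/ 17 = -26.47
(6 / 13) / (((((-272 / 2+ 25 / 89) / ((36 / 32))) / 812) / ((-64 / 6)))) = 5203296 / 157027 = 33.14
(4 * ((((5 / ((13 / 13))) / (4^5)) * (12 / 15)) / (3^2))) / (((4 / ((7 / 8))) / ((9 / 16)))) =7 / 32768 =0.00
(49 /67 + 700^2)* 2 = 65660098 /67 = 980001.46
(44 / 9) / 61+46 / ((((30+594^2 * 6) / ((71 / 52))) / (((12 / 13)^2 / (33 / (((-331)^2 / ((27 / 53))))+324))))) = 2376706255943827568 / 29654783279305867917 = 0.08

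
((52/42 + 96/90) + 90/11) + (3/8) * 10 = 65773/4620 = 14.24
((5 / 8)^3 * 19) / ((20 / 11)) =5225 / 2048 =2.55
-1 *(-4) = 4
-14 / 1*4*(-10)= 560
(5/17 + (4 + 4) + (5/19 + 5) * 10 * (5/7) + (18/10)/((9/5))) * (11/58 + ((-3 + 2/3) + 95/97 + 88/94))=-10.70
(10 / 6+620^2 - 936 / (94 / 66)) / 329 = 54107971 / 46389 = 1166.40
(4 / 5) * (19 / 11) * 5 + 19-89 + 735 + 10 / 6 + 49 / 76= 1690945 / 2508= 674.22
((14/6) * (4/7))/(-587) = -4/1761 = -0.00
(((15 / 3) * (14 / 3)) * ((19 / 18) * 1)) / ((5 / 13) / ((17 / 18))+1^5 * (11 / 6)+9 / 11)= 8.05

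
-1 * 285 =-285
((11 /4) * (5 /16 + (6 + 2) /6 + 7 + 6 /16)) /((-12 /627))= -995467 /768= -1296.18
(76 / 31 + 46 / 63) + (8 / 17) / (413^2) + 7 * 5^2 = 144150617603 / 809008767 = 178.18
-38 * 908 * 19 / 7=-655576 / 7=-93653.71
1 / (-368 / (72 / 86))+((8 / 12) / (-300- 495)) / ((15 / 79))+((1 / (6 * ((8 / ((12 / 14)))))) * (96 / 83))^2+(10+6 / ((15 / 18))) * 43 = 739.59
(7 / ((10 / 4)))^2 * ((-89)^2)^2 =12297479236 / 25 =491899169.44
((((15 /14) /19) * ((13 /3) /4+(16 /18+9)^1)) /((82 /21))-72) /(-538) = 895433 /6705632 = 0.13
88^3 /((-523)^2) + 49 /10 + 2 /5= 21311757 /2735290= 7.79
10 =10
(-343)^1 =-343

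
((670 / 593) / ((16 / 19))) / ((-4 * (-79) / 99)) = 630135 / 1499104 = 0.42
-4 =-4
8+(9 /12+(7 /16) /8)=1127 /128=8.80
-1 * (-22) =22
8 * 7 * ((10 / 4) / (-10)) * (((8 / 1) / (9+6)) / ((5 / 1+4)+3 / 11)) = -616 / 765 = -0.81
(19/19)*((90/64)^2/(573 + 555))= 675/385024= 0.00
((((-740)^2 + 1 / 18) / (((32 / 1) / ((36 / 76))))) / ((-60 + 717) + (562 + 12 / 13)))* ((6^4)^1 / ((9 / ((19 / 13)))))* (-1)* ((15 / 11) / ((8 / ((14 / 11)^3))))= -456419170305 / 928766476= -491.43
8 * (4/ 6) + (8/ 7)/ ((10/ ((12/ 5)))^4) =43781104/ 8203125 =5.34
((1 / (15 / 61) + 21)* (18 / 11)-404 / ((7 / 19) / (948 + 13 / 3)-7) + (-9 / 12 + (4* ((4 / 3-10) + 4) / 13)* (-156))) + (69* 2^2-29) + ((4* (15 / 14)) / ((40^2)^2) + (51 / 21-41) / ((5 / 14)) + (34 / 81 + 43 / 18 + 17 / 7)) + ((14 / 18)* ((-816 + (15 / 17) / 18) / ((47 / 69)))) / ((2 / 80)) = -63709734762450900061 / 1731180439296000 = -36801.33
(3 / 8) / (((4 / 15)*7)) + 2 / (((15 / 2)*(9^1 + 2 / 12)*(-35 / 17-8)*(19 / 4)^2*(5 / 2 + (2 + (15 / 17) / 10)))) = 29788780771 / 148302554400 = 0.20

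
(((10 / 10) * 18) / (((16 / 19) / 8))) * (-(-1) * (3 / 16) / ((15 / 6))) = 513 / 40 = 12.82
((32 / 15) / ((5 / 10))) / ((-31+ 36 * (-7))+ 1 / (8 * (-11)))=-5632 / 373575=-0.02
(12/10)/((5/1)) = 6/25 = 0.24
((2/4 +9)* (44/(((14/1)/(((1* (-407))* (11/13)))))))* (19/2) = -17778167/182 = -97682.24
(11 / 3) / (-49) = -11 / 147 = -0.07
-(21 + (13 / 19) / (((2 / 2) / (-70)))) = 511 / 19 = 26.89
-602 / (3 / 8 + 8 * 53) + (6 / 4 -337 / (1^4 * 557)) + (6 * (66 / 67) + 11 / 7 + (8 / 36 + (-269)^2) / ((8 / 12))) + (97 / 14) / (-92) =7591604002969927 / 69937298760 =108548.72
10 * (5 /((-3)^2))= 5.56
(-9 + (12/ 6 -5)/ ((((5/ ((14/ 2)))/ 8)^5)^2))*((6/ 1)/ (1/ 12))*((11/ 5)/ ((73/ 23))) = -16575038369725463115048/ 3564453125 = -4650092956328.46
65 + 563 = 628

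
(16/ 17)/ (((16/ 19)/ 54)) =1026/ 17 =60.35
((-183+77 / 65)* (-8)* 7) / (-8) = -82726 / 65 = -1272.71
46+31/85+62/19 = 49.63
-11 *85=-935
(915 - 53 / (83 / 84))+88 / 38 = 1362019 / 1577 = 863.68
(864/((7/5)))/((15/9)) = 2592/7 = 370.29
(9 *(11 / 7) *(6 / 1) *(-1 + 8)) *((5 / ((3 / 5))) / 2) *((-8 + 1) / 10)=-3465 / 2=-1732.50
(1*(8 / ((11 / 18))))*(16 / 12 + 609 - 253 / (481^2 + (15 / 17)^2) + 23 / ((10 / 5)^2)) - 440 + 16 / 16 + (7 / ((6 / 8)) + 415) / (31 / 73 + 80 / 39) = 1063847004386426 / 136435081937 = 7797.46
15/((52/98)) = 735/26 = 28.27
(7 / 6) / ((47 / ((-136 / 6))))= -238 / 423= -0.56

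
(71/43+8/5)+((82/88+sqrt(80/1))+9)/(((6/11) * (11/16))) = 32 * sqrt(5)/3+210977/7095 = 53.59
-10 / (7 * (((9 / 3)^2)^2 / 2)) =-20 / 567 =-0.04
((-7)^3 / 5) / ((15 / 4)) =-1372 / 75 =-18.29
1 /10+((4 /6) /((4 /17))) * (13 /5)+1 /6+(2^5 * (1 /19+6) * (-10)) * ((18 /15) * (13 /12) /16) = -85349 /570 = -149.74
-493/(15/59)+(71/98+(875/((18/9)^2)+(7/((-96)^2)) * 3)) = -431427439/250880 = -1719.66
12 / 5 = 2.40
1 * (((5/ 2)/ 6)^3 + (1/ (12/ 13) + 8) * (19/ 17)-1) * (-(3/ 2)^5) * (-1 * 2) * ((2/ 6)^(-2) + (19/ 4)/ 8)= 748698399/ 557056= 1344.03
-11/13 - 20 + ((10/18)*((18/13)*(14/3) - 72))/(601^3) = -20.85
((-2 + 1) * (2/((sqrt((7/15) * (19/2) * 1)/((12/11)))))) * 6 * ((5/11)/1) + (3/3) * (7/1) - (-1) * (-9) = -4.83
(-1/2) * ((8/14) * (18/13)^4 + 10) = -1209587/199927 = -6.05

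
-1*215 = -215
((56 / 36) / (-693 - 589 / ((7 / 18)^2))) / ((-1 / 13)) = 8918 / 2023137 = 0.00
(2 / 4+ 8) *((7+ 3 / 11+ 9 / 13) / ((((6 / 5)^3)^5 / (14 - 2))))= 590911865234375 / 11206075465728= 52.73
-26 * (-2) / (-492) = -13 / 123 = -0.11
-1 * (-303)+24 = 327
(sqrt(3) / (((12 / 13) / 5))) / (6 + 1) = 65 * sqrt(3) / 84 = 1.34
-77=-77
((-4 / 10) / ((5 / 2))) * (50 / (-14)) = 4 / 7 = 0.57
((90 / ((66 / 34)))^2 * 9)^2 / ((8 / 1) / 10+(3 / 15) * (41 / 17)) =465784088850000 / 1595869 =291868623.83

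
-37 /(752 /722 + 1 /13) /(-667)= 173641 /3501083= 0.05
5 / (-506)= -5 / 506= -0.01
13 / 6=2.17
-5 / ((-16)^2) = -5 / 256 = -0.02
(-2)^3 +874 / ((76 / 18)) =199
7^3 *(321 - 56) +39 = 90934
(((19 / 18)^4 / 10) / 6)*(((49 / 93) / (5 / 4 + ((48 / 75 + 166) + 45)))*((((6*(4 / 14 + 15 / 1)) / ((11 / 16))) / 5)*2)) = 390441716 / 142889702967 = 0.00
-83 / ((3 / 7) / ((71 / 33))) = -41251 / 99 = -416.68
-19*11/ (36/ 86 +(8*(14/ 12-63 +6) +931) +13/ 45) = -404415/ 938554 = -0.43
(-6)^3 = -216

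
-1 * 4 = -4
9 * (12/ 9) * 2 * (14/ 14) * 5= 120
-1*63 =-63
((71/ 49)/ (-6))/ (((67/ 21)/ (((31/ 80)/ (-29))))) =2201/ 2176160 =0.00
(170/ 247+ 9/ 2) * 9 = 46.69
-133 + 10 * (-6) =-193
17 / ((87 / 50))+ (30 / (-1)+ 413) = 392.77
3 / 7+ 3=24 / 7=3.43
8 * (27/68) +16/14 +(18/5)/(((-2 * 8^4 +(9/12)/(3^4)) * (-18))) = 2273781802/526417325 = 4.32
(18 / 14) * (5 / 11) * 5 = 225 / 77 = 2.92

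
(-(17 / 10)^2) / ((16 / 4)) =-0.72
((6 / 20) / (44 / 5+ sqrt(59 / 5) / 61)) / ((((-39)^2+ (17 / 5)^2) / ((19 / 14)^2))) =369402275 / 9015909714364 - 550525 * sqrt(295) / 36063638857456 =0.00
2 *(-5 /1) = -10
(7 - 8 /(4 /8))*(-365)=3285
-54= -54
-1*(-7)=7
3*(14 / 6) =7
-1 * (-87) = 87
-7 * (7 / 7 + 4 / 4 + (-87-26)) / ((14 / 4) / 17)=3774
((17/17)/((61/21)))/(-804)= -7/16348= -0.00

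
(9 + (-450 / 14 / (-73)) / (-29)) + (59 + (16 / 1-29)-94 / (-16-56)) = 30030013 / 533484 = 56.29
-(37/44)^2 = -1369/1936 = -0.71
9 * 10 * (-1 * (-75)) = 6750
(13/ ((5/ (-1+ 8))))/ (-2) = -91/ 10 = -9.10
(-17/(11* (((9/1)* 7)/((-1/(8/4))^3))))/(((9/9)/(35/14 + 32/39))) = 629/61776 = 0.01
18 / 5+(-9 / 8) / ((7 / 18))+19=2759 / 140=19.71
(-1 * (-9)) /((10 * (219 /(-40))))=-12 /73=-0.16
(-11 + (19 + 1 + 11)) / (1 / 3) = 60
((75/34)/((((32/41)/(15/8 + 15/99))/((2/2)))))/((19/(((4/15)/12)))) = 109675/16372224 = 0.01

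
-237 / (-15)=15.80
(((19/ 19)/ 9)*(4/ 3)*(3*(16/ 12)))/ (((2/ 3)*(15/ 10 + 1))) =0.36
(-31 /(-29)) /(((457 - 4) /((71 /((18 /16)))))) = 17608 /118233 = 0.15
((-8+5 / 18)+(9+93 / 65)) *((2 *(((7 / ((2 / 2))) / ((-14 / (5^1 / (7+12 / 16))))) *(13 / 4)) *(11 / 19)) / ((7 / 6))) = -34859 / 12369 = -2.82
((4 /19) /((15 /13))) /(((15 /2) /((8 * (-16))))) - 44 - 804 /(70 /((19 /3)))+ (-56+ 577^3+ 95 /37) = 212697767168282 /1107225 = 192099859.71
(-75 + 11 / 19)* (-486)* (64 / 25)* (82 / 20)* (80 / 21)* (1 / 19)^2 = 686942208 / 171475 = 4006.08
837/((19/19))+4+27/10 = 8437/10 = 843.70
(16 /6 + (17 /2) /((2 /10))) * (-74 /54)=-10027 /162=-61.90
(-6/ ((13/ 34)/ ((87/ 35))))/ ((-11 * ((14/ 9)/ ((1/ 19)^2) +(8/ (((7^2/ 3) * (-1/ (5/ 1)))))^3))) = 1342307862/ 207008961445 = 0.01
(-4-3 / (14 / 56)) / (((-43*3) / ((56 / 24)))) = 112 / 387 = 0.29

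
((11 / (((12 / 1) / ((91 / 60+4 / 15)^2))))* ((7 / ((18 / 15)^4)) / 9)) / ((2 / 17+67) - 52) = 374668525 / 5179935744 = 0.07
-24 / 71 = -0.34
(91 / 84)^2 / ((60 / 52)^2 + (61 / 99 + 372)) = 314171 / 100104256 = 0.00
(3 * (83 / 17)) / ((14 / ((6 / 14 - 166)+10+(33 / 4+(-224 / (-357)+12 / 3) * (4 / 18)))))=-156053197 / 1019592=-153.05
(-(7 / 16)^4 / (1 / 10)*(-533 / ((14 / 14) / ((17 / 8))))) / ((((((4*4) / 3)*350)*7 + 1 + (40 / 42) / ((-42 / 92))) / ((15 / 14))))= 102794553225 / 3020906037248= 0.03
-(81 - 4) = -77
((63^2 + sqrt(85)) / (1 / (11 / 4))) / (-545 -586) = -14553 / 1508 -11 * sqrt(85) / 4524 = -9.67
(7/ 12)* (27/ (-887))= -63/ 3548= -0.02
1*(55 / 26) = 55 / 26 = 2.12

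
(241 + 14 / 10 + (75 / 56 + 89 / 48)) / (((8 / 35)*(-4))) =-412597 / 1536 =-268.62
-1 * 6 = -6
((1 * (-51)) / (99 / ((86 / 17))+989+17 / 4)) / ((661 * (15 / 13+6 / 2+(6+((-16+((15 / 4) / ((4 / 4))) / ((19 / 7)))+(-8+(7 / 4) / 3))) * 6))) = 1083342 / 1309134722345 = 0.00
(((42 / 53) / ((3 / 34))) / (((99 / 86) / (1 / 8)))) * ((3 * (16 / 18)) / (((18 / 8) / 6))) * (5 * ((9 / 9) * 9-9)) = 0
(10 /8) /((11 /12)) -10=-95 /11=-8.64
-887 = -887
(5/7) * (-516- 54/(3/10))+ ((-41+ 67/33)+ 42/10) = -614359/1155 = -531.91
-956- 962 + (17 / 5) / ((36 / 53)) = -344339 / 180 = -1912.99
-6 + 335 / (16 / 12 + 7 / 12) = 3882 / 23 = 168.78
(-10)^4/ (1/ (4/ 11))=40000/ 11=3636.36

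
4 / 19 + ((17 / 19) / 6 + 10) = 1181 / 114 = 10.36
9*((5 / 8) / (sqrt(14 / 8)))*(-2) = -45*sqrt(7) / 14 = -8.50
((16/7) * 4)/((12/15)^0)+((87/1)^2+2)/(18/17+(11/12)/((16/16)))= 10837180/2821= 3841.61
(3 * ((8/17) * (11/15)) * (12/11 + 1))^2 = 4.69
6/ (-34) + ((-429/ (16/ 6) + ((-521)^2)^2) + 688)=10020509513081/ 136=73680217007.95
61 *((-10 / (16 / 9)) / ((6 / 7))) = -6405 / 16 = -400.31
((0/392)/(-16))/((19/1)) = 0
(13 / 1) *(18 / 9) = 26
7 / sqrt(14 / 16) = 2 * sqrt(14) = 7.48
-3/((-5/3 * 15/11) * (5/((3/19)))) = 99/2375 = 0.04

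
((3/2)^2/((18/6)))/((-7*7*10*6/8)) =-1/490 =-0.00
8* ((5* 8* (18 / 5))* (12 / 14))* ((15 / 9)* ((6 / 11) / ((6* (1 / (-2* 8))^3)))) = -47185920 / 77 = -612804.16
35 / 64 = 0.55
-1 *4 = -4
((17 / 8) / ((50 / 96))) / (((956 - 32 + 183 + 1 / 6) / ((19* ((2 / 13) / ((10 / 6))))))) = 69768 / 10794875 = 0.01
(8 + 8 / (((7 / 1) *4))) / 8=29 / 28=1.04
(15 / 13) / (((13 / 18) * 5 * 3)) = 18 / 169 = 0.11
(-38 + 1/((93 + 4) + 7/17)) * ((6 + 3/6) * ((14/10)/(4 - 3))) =-5724901/16560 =-345.71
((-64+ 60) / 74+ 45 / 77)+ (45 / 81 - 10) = -8.91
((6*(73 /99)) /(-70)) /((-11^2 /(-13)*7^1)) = -949 /978285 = -0.00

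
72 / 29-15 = -363 / 29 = -12.52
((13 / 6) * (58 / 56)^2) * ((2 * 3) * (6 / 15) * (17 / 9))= 185861 / 17640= 10.54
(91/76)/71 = 91/5396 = 0.02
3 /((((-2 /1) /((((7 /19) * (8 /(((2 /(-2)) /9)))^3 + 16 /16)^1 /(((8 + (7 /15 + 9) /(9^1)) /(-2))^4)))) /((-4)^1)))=-5206893506988750 /2648002811779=-1966.35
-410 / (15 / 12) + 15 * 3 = -283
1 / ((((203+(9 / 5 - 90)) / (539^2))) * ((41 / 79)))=4876.17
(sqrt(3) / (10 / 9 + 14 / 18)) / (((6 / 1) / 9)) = 27 *sqrt(3) / 34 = 1.38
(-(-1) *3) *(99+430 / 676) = 101031 / 338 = 298.91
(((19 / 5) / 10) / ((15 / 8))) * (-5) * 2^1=-152 / 75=-2.03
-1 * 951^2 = -904401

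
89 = 89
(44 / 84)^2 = 121 / 441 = 0.27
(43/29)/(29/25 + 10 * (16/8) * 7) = 1075/102341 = 0.01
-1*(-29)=29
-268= -268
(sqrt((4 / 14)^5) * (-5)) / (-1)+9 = 20 * sqrt(14) / 343+9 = 9.22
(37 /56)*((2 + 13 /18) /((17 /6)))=259 /408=0.63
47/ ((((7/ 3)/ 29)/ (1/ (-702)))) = -1363/ 1638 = -0.83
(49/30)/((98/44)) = 11/15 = 0.73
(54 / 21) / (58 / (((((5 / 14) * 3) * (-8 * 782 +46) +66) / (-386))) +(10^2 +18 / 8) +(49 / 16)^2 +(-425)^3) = -212488704 / 6343479226766521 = -0.00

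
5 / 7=0.71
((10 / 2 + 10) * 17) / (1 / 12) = 3060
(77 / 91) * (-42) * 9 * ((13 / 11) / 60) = -63 / 10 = -6.30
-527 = -527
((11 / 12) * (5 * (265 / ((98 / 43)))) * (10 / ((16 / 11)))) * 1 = 34469875 / 9408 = 3663.89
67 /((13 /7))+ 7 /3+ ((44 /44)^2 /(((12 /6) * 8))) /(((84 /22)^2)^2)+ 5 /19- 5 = 414099822151 /12297422592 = 33.67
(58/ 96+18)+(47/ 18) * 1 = 21.22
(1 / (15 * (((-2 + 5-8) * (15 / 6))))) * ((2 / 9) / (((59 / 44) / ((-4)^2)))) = -2816 / 199125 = -0.01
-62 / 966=-31 / 483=-0.06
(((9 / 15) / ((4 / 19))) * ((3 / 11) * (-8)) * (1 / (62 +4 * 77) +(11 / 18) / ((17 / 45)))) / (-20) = 435708 / 864875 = 0.50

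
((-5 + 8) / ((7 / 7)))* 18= 54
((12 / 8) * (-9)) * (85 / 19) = -2295 / 38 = -60.39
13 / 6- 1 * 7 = -29 / 6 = -4.83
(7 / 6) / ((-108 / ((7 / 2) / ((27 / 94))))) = -2303 / 17496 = -0.13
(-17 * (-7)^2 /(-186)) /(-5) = -833 /930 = -0.90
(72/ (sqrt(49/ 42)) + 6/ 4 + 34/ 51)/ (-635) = -72 *sqrt(42)/ 4445-13/ 3810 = -0.11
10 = 10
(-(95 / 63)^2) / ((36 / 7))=-9025 / 20412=-0.44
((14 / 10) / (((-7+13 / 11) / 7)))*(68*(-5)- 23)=195657 / 320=611.43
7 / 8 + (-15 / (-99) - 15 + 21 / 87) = -105133 / 7656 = -13.73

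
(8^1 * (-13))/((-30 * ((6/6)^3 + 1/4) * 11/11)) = 208/75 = 2.77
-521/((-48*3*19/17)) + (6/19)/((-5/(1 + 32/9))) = 2.95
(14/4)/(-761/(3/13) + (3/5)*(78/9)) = -105/98774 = -0.00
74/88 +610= 26877/44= 610.84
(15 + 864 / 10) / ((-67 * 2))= -507 / 670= -0.76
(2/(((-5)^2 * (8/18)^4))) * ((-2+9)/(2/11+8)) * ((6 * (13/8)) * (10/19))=2189187/243200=9.00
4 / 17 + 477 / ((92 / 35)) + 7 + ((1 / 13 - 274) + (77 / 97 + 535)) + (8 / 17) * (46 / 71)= 63134904613 / 140026484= 450.88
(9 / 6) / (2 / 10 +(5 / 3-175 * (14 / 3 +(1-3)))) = -15 / 4648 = -0.00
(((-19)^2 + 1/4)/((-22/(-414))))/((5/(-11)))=-59823/4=-14955.75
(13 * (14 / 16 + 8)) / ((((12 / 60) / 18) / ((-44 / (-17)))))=456885 / 17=26875.59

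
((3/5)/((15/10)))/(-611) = -2/3055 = -0.00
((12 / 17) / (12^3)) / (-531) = -1 / 1299888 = -0.00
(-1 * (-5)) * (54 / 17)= 270 / 17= 15.88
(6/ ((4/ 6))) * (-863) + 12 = -7755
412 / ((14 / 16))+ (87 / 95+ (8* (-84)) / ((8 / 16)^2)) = -1473791 / 665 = -2216.23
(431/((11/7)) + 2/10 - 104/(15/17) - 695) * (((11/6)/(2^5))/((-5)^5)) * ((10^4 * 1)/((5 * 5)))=17767/4500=3.95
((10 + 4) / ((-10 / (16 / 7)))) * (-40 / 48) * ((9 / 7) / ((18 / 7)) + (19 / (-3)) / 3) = -4.30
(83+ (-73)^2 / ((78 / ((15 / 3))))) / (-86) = -33119 / 6708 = -4.94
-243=-243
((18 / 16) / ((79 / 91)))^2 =1.68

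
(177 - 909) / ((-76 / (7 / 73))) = 0.92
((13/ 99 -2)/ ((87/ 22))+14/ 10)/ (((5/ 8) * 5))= 29048/ 97875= 0.30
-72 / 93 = -24 / 31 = -0.77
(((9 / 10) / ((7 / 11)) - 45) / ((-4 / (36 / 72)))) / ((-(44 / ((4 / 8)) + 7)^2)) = -0.00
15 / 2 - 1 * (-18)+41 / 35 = 1867 / 70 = 26.67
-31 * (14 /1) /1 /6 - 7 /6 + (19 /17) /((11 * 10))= -68713 /935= -73.49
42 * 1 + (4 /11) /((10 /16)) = 2342 /55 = 42.58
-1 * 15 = -15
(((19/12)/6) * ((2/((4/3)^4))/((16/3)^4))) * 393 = 5443443/67108864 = 0.08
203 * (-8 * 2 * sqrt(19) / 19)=-3248 * sqrt(19) / 19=-745.14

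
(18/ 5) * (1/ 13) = 18/ 65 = 0.28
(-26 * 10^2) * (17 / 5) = -8840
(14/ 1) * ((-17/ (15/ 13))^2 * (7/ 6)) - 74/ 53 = 126790127/ 35775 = 3544.10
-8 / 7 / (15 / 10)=-16 / 21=-0.76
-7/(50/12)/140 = -3/250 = -0.01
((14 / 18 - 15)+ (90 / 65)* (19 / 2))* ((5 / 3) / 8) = -625 / 2808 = -0.22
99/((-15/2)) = -66/5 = -13.20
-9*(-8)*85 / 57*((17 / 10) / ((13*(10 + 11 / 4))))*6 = 1632 / 247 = 6.61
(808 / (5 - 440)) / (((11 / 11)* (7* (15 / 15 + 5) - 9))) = -0.06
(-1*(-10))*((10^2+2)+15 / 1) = 1170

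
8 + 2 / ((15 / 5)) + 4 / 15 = 134 / 15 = 8.93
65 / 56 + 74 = 4209 / 56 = 75.16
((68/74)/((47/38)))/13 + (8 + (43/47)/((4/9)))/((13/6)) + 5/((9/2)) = 181885/31302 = 5.81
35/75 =7/15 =0.47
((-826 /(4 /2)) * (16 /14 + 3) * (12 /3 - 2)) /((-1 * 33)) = 103.70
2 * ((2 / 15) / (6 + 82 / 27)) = 9 / 305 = 0.03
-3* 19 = -57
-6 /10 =-3 /5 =-0.60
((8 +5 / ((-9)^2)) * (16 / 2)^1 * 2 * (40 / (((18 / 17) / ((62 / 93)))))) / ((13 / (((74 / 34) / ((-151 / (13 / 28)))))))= -3865760 / 2311659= -1.67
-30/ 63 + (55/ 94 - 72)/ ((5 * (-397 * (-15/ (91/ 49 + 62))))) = -12330211/ 19591950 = -0.63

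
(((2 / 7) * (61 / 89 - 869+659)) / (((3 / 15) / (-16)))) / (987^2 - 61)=0.00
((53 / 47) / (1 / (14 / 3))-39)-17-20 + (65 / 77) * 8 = -694678 / 10857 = -63.98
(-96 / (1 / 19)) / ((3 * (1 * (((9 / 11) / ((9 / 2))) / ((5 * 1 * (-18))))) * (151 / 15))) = 4514400 / 151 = 29896.69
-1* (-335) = 335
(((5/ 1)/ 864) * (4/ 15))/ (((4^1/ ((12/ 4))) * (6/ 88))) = 11/ 648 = 0.02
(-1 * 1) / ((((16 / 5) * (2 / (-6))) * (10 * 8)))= 3 / 256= 0.01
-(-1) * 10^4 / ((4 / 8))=20000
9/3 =3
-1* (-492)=492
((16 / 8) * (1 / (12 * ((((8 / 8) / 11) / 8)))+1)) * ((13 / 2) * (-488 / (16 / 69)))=-455975 / 2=-227987.50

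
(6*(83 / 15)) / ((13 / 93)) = 15438 / 65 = 237.51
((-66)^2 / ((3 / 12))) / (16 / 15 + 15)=261360 / 241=1084.48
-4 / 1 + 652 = 648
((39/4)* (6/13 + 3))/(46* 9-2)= 135/1648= 0.08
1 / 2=0.50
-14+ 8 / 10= -66 / 5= -13.20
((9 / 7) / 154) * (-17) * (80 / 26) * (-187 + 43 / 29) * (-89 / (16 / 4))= -366297300 / 203203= -1802.62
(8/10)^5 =1024/3125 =0.33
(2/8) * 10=5/2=2.50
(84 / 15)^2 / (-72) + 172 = 38602 / 225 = 171.56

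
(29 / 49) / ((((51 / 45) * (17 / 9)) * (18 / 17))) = 435 / 1666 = 0.26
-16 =-16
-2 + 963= 961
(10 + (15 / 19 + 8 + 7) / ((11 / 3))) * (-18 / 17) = -53820 / 3553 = -15.15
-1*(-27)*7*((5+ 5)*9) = 17010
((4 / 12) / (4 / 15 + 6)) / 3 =5 / 282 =0.02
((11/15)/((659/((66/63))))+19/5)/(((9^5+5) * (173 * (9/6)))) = 157813/636227806221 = 0.00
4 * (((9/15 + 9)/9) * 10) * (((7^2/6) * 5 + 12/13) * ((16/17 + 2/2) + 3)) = 5836544/663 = 8803.23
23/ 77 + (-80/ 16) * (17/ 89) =-4498/ 6853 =-0.66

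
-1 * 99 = -99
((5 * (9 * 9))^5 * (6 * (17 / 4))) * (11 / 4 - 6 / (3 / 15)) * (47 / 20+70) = -17529531812515670625 / 32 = -547797869141114707.03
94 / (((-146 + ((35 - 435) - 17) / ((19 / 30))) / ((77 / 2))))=-4.50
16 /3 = 5.33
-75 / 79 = -0.95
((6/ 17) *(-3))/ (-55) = 18/ 935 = 0.02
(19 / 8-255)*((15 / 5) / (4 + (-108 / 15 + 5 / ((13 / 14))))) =-346.91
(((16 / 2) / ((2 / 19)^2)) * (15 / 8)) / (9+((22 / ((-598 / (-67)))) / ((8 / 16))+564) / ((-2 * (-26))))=1107795 / 16318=67.89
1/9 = 0.11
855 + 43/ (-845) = 722432/ 845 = 854.95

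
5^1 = 5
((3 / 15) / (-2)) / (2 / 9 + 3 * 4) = -9 / 1100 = -0.01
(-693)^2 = 480249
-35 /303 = -0.12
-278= -278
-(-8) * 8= 64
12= 12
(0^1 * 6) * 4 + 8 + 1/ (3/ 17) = 41/ 3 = 13.67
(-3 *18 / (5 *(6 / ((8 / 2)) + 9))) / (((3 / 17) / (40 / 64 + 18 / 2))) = -561 / 10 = -56.10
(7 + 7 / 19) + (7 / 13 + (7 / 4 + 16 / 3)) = 44431 / 2964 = 14.99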